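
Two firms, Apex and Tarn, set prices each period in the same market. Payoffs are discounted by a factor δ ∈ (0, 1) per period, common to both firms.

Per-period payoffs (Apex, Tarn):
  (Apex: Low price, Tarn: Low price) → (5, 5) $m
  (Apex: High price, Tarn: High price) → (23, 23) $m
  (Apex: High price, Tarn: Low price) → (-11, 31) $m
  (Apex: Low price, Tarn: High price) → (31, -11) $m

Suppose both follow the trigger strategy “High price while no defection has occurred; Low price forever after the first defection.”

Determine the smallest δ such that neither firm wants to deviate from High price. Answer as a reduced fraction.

23/(1−δ) ≥ 31 + 5δ/(1−δ)
23 ≥ 31 − 26δ
δ ≥ 8/26 = 4/13.

4/13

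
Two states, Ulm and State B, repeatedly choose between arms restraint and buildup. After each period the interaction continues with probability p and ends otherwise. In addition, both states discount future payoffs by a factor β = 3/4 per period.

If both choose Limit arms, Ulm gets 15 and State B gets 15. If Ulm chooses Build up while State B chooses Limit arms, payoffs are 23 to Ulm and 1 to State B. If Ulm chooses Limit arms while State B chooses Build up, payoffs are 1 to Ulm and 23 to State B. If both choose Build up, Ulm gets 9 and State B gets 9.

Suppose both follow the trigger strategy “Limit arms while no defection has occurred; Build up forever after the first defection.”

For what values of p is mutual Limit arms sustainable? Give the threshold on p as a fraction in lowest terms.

With continuation probability p and discount β, the effective per-period discount factor is βp.
Grim-trigger IC: βp ≥ (23−15)/(23−9) = 4/7.
So p ≥ (4/7)/(3/4) = 16/21.

16/21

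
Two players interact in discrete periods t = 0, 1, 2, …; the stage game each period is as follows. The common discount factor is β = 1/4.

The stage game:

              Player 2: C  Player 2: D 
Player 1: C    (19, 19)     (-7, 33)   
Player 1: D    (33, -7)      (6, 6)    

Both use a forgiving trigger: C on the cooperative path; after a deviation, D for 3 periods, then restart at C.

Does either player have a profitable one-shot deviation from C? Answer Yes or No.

Yes

A one-shot deviation gives 33 now, then 6 for 3 periods, then back to 19.
Gain from deviating: (33−19) today; loss: (19−6) in each of the next 3 periods.
No-deviation condition: (19−6)(β+…+β^3) ≥ 33−19, i.e. β+…+β^3 ≥ 14/13.
At β = 1/4: β+…+β^3 = 0.3281 < 1.0769.
So cooperation is not sustainable.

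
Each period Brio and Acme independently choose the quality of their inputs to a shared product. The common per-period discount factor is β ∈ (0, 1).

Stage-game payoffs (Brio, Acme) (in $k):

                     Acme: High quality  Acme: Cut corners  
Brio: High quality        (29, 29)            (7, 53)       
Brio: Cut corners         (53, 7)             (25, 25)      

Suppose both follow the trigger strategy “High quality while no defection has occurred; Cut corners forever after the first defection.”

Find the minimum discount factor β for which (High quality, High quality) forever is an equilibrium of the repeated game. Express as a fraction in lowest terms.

29/(1−β) ≥ 53 + 25β/(1−β)
29 ≥ 53 − 28β
β ≥ 24/28 = 6/7.

6/7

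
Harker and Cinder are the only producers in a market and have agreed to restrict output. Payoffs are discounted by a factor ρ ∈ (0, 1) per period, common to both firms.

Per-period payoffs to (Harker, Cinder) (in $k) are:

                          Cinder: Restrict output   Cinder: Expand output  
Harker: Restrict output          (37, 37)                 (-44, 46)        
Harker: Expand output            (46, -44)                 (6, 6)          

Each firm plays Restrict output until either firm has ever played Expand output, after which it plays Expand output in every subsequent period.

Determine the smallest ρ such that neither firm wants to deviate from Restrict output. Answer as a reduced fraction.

Under grim trigger the critical discount factor is (T−C)/(T−P) with T = 46, C = 37, P = 6.
ρ* = (46−37)/(46−6) = 9/40.

9/40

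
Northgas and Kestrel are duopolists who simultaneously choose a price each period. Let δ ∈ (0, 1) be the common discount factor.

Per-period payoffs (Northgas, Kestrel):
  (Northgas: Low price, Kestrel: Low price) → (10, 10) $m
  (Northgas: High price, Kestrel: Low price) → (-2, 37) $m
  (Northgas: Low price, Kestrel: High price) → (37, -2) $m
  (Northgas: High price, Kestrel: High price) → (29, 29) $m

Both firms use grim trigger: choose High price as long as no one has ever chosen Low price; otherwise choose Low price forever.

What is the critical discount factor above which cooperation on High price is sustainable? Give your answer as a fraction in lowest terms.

8/27

Cooperation forever yields 29 each period: 29/(1−δ).
Deviating yields 37 once, then 10 forever: 37 + 10δ/(1−δ).
No profitable deviation requires 29/(1−δ) ≥ 37 + 10δ/(1−δ).
Multiplying by (1−δ): 29 ≥ 37(1−δ) + 10δ = 37 − 27δ.
So 27δ ≥ 8, i.e. δ ≥ 8/27.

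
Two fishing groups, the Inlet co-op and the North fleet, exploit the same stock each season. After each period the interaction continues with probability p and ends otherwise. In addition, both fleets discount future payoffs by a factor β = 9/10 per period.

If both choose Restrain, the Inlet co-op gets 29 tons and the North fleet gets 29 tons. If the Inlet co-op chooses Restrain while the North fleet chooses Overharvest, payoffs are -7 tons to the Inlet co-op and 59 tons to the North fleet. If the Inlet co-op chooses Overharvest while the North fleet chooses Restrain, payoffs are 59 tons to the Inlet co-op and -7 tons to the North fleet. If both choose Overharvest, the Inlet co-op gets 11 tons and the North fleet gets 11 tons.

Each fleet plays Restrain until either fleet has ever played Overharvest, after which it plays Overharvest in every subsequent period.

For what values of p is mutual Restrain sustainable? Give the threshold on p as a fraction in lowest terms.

25/36

With continuation probability p and discount β, the effective per-period discount factor is βp.
Grim-trigger IC: βp ≥ (59−29)/(59−11) = 5/8.
So p ≥ (5/8)/(9/10) = 25/36.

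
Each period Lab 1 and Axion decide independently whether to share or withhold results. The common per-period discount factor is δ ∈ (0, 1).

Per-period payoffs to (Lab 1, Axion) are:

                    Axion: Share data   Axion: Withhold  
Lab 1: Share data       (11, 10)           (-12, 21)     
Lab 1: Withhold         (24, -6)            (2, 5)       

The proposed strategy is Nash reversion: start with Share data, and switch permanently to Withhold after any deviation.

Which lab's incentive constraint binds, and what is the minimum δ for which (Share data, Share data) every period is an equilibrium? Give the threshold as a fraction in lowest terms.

For Lab 1: deviation gain 24−11 = 13, per-period punishment loss 11−2 = 9. IC gives δ ≥ 13/22.
For Axion: gain 11, loss 5 per period, so δ ≥ 11/16.
The tighter constraint is Axion's, so cooperation needs δ ≥ 11/16.

Axion; δ ≥ 11/16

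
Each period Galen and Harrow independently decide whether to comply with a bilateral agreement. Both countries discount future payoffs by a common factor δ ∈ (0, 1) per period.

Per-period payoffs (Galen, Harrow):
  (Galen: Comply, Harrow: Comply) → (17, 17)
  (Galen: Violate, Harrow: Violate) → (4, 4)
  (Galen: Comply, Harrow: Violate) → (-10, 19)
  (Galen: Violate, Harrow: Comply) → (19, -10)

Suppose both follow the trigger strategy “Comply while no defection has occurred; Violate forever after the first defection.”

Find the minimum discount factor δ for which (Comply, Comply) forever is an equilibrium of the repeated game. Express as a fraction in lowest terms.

Cooperation forever yields 17 each period: 17/(1−δ).
Deviating yields 19 once, then 4 forever: 19 + 4δ/(1−δ).
No profitable deviation requires 17/(1−δ) ≥ 19 + 4δ/(1−δ).
Multiplying by (1−δ): 17 ≥ 19(1−δ) + 4δ = 19 − 15δ.
So 15δ ≥ 2, i.e. δ ≥ 2/15.

2/15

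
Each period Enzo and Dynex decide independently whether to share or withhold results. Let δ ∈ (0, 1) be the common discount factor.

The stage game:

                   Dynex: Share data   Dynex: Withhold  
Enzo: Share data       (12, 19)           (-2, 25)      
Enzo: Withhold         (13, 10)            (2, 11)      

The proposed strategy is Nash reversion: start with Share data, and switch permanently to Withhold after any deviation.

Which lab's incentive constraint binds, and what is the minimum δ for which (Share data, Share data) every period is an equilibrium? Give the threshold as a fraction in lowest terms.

Enzo: cooperation gives 12 each period; deviation gives 13 once then 2 forever.
  12/(1−δ) ≥ 13 + 2δ/(1−δ) ⇒ δ ≥ 1/11.
Dynex: cooperation gives 19 each period; deviation gives 25 once then 11 forever.
  δ ≥ 6/14 = 3/7.
Both must hold, so the binding constraint is Dynex's: δ ≥ 3/7.

Dynex; δ ≥ 3/7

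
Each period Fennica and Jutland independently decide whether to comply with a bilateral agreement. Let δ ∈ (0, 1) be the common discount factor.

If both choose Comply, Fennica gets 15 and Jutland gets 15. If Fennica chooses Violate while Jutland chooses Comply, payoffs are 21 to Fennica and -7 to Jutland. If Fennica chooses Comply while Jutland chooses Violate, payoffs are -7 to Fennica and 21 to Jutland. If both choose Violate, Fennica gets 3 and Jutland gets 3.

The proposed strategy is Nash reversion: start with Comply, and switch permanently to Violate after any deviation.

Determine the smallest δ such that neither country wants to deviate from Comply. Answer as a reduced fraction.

Cooperation forever yields 15 each period: 15/(1−δ).
Deviating yields 21 once, then 3 forever: 21 + 3δ/(1−δ).
No profitable deviation requires 15/(1−δ) ≥ 21 + 3δ/(1−δ).
Multiplying by (1−δ): 15 ≥ 21(1−δ) + 3δ = 21 − 18δ.
So 18δ ≥ 6, i.e. δ ≥ 6/18 = 1/3.

1/3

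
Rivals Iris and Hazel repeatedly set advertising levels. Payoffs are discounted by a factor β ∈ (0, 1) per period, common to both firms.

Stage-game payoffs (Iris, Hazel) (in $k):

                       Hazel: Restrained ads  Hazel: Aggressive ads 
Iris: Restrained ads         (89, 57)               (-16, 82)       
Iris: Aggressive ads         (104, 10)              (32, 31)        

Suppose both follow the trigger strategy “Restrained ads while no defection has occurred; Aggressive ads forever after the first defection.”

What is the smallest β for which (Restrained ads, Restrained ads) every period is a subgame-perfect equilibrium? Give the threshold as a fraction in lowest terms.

25/51

Iris's threshold: (104−89)/(104−32) = 5/24.
Hazel's threshold: (82−57)/(82−31) = 25/51.
5/24 < 25/51, so Hazel binds and β* = 25/51.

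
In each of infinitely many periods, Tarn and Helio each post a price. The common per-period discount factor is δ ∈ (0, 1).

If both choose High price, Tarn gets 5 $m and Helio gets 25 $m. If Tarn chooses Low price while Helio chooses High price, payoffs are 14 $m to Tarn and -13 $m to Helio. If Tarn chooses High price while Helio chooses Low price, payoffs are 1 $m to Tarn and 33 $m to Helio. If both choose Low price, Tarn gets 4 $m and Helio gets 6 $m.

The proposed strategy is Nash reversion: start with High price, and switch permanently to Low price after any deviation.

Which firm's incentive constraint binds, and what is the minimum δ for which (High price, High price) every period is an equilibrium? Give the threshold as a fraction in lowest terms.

Tarn; δ ≥ 9/10

For Tarn: deviation gain 14−5 = 9, per-period punishment loss 5−4 = 1. IC gives δ ≥ 9/10.
For Helio: gain 8, loss 19 per period, so δ ≥ 8/27.
The tighter constraint is Tarn's, so cooperation needs δ ≥ 9/10.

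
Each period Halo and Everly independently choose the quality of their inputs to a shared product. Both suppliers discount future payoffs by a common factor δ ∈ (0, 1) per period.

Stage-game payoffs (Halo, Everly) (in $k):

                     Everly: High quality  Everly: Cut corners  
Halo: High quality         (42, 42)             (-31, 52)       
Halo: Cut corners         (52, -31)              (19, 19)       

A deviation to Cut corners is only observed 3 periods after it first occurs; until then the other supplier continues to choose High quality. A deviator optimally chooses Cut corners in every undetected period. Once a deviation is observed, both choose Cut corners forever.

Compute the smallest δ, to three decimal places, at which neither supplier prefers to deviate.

0.672

Deviating for the 3 undetected periods gains 52−42 = 10 per period over cooperation, then loses 42−19 = 23 per period forever once punishment starts.
Gain: 10(1 + δ + … + δ^2); loss: 23·δ^3/(1−δ).
No profitable deviation ⇔ 10(1−δ^3) ≤ 23·δ^3, i.e. δ^3 ≥ 10/(10+23) = 10/33.
Hence δ ≥ (10/33)^(1/3) ≈ 0.672.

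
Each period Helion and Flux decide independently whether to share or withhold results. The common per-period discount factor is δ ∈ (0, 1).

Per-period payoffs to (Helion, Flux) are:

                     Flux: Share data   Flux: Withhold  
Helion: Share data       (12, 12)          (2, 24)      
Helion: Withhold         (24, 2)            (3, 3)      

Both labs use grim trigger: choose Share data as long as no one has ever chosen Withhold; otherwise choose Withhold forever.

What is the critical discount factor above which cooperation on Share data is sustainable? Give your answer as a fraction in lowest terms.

4/7

One-period gain from deviating is 24 − 12 = 12. The loss is 12 − 3 = 9 in every subsequent period, with present value 9·δ/(1−δ).
Deviation is unprofitable when 9·δ/(1−δ) ≥ 12, i.e. δ/(1−δ) ≥ 4/3.
Equivalently δ ≥ 12/(12+9) = 4/7.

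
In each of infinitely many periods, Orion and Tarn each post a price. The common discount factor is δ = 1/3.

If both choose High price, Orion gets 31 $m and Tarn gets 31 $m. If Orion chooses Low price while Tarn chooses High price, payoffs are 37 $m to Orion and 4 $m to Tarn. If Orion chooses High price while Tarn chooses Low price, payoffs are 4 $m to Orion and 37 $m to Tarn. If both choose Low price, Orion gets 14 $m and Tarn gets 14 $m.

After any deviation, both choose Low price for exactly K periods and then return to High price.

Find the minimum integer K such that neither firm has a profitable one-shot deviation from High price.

2

IC: δ(1−δ^K)/(1−δ) ≥ (37−31)/(31−14) = 6/17.
With δ = 1/3: need 1 − δ^K ≥ 6/17·(1−1/3)/(1/3), i.e. δ^K ≤ 0.2941.
Since (1/3)^1 = 0.3333 and (1/3)^2 = 0.1111, the smallest such K is 2.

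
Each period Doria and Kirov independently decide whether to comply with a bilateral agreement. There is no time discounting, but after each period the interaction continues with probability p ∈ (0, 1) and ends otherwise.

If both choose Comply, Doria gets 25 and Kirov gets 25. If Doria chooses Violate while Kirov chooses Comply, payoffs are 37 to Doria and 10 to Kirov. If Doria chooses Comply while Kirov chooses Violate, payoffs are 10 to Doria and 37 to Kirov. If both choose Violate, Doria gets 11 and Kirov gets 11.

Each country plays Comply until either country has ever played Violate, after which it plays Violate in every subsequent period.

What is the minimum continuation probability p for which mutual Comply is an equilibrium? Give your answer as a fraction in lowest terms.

6/13

Expected cooperation value is 25 + p·25 + p²·25 + … = 25/(1−p); deviation gives 37 + p·11/(1−p).
25 ≥ 37(1−p) + 11p ⇒ 26p ≥ 12 ⇒ p ≥ 12/26 = 6/13.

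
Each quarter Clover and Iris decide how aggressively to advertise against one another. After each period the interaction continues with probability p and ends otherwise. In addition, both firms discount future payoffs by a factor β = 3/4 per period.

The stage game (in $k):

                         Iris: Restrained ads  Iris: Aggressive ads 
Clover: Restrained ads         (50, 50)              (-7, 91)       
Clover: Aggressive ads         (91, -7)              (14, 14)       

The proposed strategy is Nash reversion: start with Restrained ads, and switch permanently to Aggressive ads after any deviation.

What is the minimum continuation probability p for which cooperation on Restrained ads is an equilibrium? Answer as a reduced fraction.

164/231

With continuation probability p and discount β, the effective per-period discount factor is βp.
Grim-trigger IC: βp ≥ (91−50)/(91−14) = 41/77.
So p ≥ (41/77)/(3/4) = 164/231.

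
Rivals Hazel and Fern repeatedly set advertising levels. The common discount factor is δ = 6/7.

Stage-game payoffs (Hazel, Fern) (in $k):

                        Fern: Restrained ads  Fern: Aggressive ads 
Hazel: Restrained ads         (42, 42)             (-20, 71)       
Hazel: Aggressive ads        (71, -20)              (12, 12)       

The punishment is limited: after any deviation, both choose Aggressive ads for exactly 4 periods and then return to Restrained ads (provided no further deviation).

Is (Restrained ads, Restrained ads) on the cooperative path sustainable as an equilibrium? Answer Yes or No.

Comparing payoff streams over the 5 periods until play realigns: cooperate → 42(1+δ+…+δ^4); deviate → 71 + 12(δ+…+δ^4).
Cooperation is sustained iff (42−12)(δ+…+δ^4) ≥ 71−42.
δ+…+δ^4 = 6/7·(1−(6/7)^4)/(1−6/7) = 2.7613, and (71−42)/(42−12) = 0.9667.
2.7613 ≥ 0.9667, so cooperation is sustainable.

Yes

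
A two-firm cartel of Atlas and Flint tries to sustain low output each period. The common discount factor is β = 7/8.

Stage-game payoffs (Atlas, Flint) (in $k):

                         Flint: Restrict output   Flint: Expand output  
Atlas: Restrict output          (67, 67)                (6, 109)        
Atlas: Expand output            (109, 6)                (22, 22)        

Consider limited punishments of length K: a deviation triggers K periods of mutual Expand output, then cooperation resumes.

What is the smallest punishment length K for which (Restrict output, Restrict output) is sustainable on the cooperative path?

2

Need Σ_{k=1}^{K} β^k ≥ (109−67)/(67−22) = 0.9333 at β = 7/8.
At K = 1 the sum is 0.8750 < 0.9333; at K = 2 it is 1.6406 ≥ 0.9333.
So the minimum punishment length is K = 2.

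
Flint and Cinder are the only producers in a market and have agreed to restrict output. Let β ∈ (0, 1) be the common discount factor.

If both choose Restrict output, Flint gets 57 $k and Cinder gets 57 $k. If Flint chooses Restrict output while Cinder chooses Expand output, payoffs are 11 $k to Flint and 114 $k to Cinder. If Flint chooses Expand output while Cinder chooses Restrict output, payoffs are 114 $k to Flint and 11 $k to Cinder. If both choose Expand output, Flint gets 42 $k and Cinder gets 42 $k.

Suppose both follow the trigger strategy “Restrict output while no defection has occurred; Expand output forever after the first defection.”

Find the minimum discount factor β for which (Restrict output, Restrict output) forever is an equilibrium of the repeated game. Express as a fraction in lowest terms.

One-period gain from deviating is 114 − 57 = 57. The loss is 57 − 42 = 15 in every subsequent period, with present value 15·β/(1−β).
Deviation is unprofitable when 15·β/(1−β) ≥ 57, i.e. β/(1−β) ≥ 19/5.
Equivalently β ≥ 57/(57+15) = 19/24.

19/24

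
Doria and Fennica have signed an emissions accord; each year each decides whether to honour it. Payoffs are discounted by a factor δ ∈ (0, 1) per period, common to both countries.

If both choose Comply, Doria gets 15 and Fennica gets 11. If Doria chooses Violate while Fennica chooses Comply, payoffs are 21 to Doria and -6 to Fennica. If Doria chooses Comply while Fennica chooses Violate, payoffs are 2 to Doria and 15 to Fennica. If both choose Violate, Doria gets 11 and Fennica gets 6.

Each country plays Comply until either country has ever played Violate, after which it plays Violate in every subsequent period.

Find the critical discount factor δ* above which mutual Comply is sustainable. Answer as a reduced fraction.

Doria's threshold: (21−15)/(21−11) = 3/5.
Fennica's threshold: (15−11)/(15−6) = 4/9.
3/5 > 4/9, so Doria binds and δ* = 3/5.

3/5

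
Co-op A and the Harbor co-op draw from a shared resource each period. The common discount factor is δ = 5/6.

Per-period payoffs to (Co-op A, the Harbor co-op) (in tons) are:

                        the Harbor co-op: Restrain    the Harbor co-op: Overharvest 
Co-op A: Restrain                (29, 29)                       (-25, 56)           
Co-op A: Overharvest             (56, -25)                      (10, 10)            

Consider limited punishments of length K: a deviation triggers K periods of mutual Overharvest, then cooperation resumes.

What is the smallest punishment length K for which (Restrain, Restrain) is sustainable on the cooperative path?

2

Need Σ_{k=1}^{K} δ^k ≥ (56−29)/(29−10) = 1.4211 at δ = 5/6.
At K = 1 the sum is 0.8333 < 1.4211; at K = 2 it is 1.5278 ≥ 1.4211.
So the minimum punishment length is K = 2.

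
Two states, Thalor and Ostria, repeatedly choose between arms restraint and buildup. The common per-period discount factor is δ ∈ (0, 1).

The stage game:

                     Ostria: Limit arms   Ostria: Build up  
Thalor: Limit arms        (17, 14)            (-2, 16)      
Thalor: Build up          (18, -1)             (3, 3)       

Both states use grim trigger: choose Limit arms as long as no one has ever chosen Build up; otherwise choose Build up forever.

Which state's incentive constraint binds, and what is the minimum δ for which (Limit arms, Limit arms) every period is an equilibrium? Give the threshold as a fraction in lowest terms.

For Thalor: deviation gain 18−17 = 1, per-period punishment loss 17−3 = 14. IC gives δ ≥ 1/15.
For Ostria: gain 2, loss 11 per period, so δ ≥ 2/13.
The tighter constraint is Ostria's, so cooperation needs δ ≥ 2/13.

Ostria; δ ≥ 2/13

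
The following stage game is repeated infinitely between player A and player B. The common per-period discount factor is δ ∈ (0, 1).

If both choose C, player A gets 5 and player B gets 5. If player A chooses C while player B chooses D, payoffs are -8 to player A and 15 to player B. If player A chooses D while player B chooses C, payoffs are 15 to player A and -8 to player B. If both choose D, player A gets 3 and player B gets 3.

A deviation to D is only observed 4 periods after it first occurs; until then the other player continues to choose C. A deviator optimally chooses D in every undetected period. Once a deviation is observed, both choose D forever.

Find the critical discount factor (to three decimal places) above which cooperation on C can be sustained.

The best deviation is to choose D for all 4 undetected periods, earning 15 each, then 3 forever once detected.
Deviation value: 15(1−δ^4)/(1−δ) + 3δ^4/(1−δ); cooperation value: 5/(1−δ).
IC: 5 ≥ 15(1−δ^4) + 3δ^4 = 15 − 12δ^4.
So δ^4 ≥ 10/12 = 5/6, giving δ ≥ (5/6)^(1/4) ≈ 0.955.

0.955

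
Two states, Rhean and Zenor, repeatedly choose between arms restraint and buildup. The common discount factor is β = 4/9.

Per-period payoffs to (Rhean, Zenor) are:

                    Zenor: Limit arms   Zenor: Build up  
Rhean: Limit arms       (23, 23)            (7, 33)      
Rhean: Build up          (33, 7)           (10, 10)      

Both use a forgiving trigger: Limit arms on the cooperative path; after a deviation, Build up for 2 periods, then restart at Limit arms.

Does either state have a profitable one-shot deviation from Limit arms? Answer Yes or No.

Yes

A one-shot deviation gives 33 now, then 10 for 2 periods, then back to 23.
Gain from deviating: (33−23) today; loss: (23−10) in each of the next 2 periods.
No-deviation condition: (23−10)(β+…+β^2) ≥ 33−23, i.e. β+…+β^2 ≥ 10/13.
At β = 4/9: β+…+β^2 = 0.6420 < 0.7692.
So cooperation is not sustainable.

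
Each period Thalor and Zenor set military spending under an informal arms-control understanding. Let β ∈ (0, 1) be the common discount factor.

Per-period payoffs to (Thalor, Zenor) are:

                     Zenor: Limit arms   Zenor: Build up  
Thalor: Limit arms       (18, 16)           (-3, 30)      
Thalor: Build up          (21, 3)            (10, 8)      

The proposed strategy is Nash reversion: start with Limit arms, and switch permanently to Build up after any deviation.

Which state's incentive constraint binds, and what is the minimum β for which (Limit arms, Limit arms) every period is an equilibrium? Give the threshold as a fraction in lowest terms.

Zenor; β ≥ 7/11

Thalor: cooperation gives 18 each period; deviation gives 21 once then 10 forever.
  18/(1−β) ≥ 21 + 10β/(1−β) ⇒ β ≥ 3/11.
Zenor: cooperation gives 16 each period; deviation gives 30 once then 8 forever.
  β ≥ 14/22 = 7/11.
Both must hold, so the binding constraint is Zenor's: β ≥ 7/11.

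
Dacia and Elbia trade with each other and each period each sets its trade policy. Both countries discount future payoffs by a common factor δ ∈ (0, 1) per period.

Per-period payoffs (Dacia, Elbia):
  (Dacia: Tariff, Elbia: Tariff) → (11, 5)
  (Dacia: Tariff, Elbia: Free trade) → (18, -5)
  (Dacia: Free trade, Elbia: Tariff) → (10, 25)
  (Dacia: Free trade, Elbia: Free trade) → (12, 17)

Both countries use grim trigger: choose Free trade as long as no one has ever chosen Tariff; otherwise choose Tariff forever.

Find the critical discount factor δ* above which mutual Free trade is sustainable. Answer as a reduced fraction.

6/7

Dacia: cooperation gives 12 each period; deviation gives 18 once then 11 forever.
  12/(1−δ) ≥ 18 + 11δ/(1−δ) ⇒ δ ≥ 6/7.
Elbia: cooperation gives 17 each period; deviation gives 25 once then 5 forever.
  δ ≥ 8/20 = 2/5.
Both must hold, so the binding constraint is Dacia's: δ ≥ 6/7.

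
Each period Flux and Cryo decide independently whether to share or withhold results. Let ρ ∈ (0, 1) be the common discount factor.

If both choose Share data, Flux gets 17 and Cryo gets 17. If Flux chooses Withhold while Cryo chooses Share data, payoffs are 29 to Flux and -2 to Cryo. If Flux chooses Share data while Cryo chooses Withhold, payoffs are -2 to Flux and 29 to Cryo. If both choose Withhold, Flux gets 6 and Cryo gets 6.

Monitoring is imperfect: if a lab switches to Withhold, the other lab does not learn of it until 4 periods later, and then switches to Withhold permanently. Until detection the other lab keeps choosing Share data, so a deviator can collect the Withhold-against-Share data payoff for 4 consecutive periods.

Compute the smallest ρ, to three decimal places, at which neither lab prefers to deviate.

0.850

Deviating for the 4 undetected periods gains 29−17 = 12 per period over cooperation, then loses 17−6 = 11 per period forever once punishment starts.
Gain: 12(1 + ρ + … + ρ^3); loss: 11·ρ^4/(1−ρ).
No profitable deviation ⇔ 12(1−ρ^4) ≤ 11·ρ^4, i.e. ρ^4 ≥ 12/(12+11) = 12/23.
Hence ρ ≥ (12/23)^(1/4) ≈ 0.850.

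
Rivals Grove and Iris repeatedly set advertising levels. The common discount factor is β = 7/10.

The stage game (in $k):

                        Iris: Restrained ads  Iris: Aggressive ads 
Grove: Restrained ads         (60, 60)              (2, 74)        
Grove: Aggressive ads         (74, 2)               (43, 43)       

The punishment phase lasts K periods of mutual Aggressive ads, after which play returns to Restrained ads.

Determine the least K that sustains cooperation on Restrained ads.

2

Need Σ_{k=1}^{K} β^k ≥ (74−60)/(60−43) = 0.8235 at β = 7/10.
At K = 1 the sum is 0.7000 < 0.8235; at K = 2 it is 1.1900 ≥ 0.8235.
So the minimum punishment length is K = 2.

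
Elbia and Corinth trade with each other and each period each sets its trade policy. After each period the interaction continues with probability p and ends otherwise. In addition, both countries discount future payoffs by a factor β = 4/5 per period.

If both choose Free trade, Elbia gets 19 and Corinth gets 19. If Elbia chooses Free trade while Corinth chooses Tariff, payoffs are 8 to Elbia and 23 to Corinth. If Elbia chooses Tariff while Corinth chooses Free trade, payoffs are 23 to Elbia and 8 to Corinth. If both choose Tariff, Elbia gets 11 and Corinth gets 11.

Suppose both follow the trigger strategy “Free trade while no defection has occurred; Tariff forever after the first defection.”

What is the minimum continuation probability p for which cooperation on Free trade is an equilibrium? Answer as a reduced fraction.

With continuation probability p and discount β, the effective per-period discount factor is βp.
Grim-trigger IC: βp ≥ (23−19)/(23−11) = 1/3.
So p ≥ (1/3)/(4/5) = 5/12.

5/12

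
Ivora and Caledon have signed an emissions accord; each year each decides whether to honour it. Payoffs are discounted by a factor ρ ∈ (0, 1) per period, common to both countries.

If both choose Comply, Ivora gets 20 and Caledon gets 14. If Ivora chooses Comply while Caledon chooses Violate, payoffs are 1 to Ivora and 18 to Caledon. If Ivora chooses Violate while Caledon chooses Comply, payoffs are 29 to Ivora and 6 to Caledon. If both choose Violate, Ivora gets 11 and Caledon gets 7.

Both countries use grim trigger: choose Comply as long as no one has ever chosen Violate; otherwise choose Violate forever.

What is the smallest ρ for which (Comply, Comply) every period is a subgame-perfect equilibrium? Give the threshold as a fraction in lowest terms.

Ivora: cooperation gives 20 each period; deviation gives 29 once then 11 forever.
  20/(1−ρ) ≥ 29 + 11ρ/(1−ρ) ⇒ ρ ≥ 9/18 = 1/2.
Caledon: cooperation gives 14 each period; deviation gives 18 once then 7 forever.
  ρ ≥ 4/11.
Both must hold, so the binding constraint is Ivora's: ρ ≥ 1/2.

1/2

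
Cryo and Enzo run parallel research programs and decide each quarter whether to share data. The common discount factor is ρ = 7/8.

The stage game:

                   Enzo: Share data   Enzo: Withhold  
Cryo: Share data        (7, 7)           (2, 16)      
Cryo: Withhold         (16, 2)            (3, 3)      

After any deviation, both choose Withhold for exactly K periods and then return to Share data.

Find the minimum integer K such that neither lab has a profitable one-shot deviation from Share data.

3

Need Σ_{k=1}^{K} ρ^k ≥ (16−7)/(7−3) = 2.2500 at ρ = 7/8.
At K = 2 the sum is 1.6406 < 2.2500; at K = 3 it is 2.3105 ≥ 2.2500.
So the minimum punishment length is K = 3.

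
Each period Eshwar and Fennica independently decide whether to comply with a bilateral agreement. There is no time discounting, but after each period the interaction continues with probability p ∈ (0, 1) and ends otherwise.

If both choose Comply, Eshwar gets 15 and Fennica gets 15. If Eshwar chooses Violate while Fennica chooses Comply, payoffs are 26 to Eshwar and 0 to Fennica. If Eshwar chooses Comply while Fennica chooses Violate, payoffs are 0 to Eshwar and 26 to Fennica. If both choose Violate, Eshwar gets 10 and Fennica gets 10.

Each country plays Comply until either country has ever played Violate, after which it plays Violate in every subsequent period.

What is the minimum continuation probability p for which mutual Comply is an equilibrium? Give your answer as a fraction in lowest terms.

11/16

With no time discounting, the continuation probability p plays the role of the discount factor.
Grim-trigger IC: 15/(1−p) ≥ 26 + 10p/(1−p) ⇒ p ≥ (26−15)/(26−10) = 11/16.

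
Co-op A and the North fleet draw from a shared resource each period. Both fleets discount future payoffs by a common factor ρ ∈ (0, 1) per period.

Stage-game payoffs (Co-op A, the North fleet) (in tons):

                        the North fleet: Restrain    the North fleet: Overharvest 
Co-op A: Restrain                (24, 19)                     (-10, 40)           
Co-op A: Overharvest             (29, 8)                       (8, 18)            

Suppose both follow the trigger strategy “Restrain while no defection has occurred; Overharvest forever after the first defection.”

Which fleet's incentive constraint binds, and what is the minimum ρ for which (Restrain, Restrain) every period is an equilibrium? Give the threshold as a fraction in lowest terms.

the North fleet; ρ ≥ 21/22

Co-op A: cooperation gives 24 each period; deviation gives 29 once then 8 forever.
  24/(1−ρ) ≥ 29 + 8ρ/(1−ρ) ⇒ ρ ≥ 5/21.
the North fleet: cooperation gives 19 each period; deviation gives 40 once then 18 forever.
  ρ ≥ 21/22.
Both must hold, so the binding constraint is the North fleet's: ρ ≥ 21/22.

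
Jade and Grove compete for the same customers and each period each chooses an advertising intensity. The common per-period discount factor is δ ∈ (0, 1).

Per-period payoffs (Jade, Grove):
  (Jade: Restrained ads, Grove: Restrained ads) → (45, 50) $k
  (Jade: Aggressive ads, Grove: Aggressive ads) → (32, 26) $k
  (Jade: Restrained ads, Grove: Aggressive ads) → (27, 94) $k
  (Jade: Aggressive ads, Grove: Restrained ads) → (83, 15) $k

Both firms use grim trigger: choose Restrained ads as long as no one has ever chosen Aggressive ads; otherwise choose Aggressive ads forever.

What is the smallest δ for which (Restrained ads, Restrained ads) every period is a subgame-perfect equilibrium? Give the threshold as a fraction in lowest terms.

38/51

Jade's threshold: (83−45)/(83−32) = 38/51.
Grove's threshold: (94−50)/(94−26) = 11/17.
38/51 > 11/17, so Jade binds and δ* = 38/51.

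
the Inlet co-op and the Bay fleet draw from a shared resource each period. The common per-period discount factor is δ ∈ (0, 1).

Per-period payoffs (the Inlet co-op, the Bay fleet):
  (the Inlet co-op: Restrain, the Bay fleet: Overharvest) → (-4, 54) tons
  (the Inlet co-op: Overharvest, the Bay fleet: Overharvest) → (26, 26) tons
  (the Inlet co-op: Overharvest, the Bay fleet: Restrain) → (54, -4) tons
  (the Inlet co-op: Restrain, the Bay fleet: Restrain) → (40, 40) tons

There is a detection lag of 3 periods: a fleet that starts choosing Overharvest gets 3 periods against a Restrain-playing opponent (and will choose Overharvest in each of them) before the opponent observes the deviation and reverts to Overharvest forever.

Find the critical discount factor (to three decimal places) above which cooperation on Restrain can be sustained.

Deviating for the 3 undetected periods gains 54−40 = 14 per period over cooperation, then loses 40−26 = 14 per period forever once punishment starts.
Gain: 14(1 + δ + … + δ^2); loss: 14·δ^3/(1−δ).
No profitable deviation ⇔ 14(1−δ^3) ≤ 14·δ^3, i.e. δ^3 ≥ 14/(14+14) = 1/2.
Hence δ ≥ (1/2)^(1/3) ≈ 0.794.

0.794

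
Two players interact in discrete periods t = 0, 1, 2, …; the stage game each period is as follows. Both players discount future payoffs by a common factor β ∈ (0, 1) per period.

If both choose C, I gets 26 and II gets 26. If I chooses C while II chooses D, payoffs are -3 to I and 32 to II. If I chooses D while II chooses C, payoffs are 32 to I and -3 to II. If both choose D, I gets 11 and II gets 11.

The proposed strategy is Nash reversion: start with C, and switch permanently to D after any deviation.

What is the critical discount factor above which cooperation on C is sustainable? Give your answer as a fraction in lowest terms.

Cooperation forever yields 26 each period: 26/(1−β).
Deviating yields 32 once, then 11 forever: 32 + 11β/(1−β).
No profitable deviation requires 26/(1−β) ≥ 32 + 11β/(1−β).
Multiplying by (1−β): 26 ≥ 32(1−β) + 11β = 32 − 21β.
So 21β ≥ 6, i.e. β ≥ 6/21 = 2/7.

2/7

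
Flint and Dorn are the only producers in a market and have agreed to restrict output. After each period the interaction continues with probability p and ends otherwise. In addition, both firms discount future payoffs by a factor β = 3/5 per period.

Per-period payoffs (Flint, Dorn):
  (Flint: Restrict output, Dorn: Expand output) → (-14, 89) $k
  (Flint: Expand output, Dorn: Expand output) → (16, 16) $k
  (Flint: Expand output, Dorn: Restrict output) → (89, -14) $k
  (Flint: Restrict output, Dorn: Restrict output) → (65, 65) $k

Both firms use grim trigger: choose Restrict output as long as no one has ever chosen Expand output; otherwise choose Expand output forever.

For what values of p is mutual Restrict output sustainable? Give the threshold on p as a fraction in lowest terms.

40/73

Expected continuation weight on next period's payoff is β·p = 3/5·p, which plays the role of the discount factor.
Cooperation requires 3/5·p ≥ (89−65)/(89−16) = 24/73, hence p ≥ 40/73.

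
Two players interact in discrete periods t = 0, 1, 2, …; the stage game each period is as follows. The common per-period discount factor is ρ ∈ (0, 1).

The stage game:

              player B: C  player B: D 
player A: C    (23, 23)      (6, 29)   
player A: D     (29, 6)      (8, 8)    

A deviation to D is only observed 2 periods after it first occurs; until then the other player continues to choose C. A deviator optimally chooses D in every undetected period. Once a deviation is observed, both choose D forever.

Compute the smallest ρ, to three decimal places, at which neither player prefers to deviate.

0.535

Deviating for the 2 undetected periods gains 29−23 = 6 per period over cooperation, then loses 23−8 = 15 per period forever once punishment starts.
Gain: 6(1 + ρ + … + ρ^1); loss: 15·ρ^2/(1−ρ).
No profitable deviation ⇔ 6(1−ρ^2) ≤ 15·ρ^2, i.e. ρ^2 ≥ 6/(6+15) = 2/7.
Hence ρ ≥ (2/7)^(1/2) ≈ 0.535.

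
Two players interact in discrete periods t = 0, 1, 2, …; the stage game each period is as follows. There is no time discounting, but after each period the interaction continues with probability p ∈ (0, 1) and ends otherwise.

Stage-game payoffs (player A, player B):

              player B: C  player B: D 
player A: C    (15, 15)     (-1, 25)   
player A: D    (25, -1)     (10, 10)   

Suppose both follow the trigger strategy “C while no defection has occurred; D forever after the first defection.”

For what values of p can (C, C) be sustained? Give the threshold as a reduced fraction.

Expected cooperation value is 15 + p·15 + p²·15 + … = 15/(1−p); deviation gives 25 + p·10/(1−p).
15 ≥ 25(1−p) + 10p ⇒ 15p ≥ 10 ⇒ p ≥ 10/15 = 2/3.

2/3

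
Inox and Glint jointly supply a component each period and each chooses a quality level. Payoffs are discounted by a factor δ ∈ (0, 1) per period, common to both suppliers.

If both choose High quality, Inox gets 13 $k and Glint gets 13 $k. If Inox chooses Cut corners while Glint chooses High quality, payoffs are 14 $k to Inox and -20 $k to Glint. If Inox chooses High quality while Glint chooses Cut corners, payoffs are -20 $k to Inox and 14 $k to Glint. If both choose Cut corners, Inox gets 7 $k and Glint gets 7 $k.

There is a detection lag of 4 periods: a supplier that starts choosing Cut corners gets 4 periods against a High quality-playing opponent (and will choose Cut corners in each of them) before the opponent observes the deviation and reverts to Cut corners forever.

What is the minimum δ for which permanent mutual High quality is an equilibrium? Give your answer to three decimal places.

0.615

Deviating for the 4 undetected periods gains 14−13 = 1 per period over cooperation, then loses 13−7 = 6 per period forever once punishment starts.
Gain: 1(1 + δ + … + δ^3); loss: 6·δ^4/(1−δ).
No profitable deviation ⇔ 1(1−δ^4) ≤ 6·δ^4, i.e. δ^4 ≥ 1/(1+6) = 1/7.
Hence δ ≥ (1/7)^(1/4) ≈ 0.615.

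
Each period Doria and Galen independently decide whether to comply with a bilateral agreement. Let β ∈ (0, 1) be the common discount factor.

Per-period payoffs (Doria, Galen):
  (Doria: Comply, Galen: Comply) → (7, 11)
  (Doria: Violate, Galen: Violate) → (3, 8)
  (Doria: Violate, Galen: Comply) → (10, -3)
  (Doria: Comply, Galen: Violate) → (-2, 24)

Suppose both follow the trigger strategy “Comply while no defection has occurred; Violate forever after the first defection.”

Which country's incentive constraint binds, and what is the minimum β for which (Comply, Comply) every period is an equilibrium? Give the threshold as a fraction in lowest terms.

Galen; β ≥ 13/16

For Doria: deviation gain 10−7 = 3, per-period punishment loss 7−3 = 4. IC gives β ≥ 3/7.
For Galen: gain 13, loss 3 per period, so β ≥ 13/16.
The tighter constraint is Galen's, so cooperation needs β ≥ 13/16.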